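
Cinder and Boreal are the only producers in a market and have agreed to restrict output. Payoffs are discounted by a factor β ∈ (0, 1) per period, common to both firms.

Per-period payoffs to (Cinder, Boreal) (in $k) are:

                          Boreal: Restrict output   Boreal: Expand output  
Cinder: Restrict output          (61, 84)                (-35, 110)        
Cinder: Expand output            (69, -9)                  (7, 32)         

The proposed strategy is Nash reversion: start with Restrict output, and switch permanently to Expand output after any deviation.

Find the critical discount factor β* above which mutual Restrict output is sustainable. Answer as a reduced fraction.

1/3

Cinder's threshold: (69−61)/(69−7) = 4/31.
Boreal's threshold: (110−84)/(110−32) = 1/3.
4/31 < 1/3, so Boreal binds and β* = 1/3.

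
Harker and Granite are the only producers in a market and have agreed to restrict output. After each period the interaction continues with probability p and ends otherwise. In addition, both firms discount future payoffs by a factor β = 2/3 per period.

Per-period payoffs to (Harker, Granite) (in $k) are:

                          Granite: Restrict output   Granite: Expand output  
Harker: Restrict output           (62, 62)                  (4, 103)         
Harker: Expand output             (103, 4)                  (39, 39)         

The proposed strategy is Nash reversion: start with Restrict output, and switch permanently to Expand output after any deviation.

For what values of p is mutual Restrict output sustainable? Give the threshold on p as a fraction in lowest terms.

123/128

Expected continuation weight on next period's payoff is β·p = 2/3·p, which plays the role of the discount factor.
Cooperation requires 2/3·p ≥ (103−62)/(103−39) = 41/64, hence p ≥ 123/128.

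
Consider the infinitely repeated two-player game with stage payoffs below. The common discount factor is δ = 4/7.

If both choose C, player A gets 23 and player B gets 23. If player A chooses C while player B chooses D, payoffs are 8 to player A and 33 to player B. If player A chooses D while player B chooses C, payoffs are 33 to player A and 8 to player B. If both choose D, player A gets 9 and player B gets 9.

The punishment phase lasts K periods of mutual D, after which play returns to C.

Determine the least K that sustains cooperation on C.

IC: δ(1−δ^K)/(1−δ) ≥ (33−23)/(23−9) = 5/7.
With δ = 4/7: need 1 − δ^K ≥ 5/7·(1−4/7)/(4/7), i.e. δ^K ≤ 0.4643.
Since (4/7)^1 = 0.5714 and (4/7)^2 = 0.3265, the smallest such K is 2.

2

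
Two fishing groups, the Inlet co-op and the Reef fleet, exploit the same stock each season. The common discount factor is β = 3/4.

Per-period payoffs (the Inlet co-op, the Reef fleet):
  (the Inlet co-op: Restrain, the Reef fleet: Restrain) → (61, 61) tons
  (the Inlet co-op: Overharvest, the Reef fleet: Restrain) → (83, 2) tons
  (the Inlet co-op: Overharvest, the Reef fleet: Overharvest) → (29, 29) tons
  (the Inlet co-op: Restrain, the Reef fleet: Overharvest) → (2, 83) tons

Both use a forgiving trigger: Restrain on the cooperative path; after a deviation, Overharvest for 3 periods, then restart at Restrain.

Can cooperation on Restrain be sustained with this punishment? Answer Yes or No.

IC: β+…+β^3 ≥ (83−61)/(61−29) = 11/16.
At β = 3/4: partial sum = 1.7344 ≥ 0.6875. Cooperation sustainable.

Yes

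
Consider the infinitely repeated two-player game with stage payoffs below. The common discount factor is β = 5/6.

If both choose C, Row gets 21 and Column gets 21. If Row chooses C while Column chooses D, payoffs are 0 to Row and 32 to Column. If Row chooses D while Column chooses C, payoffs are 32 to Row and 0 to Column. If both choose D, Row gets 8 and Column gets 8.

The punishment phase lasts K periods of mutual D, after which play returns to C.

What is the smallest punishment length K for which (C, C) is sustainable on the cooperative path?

Need Σ_{k=1}^{K} β^k ≥ (32−21)/(21−8) = 0.8462 at β = 5/6.
At K = 1 the sum is 0.8333 < 0.8462; at K = 2 it is 1.5278 ≥ 0.8462.
So the minimum punishment length is K = 2.

2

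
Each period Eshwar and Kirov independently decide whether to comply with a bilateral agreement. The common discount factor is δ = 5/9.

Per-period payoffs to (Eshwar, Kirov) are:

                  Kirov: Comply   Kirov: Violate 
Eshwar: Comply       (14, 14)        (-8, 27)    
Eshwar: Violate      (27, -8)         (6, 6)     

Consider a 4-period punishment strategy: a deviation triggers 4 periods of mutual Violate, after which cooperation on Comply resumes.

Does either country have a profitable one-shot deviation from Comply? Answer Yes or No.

Yes

Comparing payoff streams over the 5 periods until play realigns: cooperate → 14(1+δ+…+δ^4); deviate → 27 + 6(δ+…+δ^4).
Cooperation is sustained iff (14−6)(δ+…+δ^4) ≥ 27−14.
δ+…+δ^4 = 5/9·(1−(5/9)^4)/(1−5/9) = 1.1309, and (27−14)/(14−6) = 1.6250.
1.1309 < 1.6250, so cooperation is not sustainable.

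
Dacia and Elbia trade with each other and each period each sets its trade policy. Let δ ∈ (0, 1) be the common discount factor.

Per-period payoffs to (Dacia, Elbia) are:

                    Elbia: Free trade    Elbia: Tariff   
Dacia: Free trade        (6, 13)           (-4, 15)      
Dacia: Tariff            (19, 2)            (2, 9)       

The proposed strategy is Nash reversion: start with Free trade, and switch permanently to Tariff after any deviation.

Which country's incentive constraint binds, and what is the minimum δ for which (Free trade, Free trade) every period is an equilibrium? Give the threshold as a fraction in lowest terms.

Dacia's threshold: (19−6)/(19−2) = 13/17.
Elbia's threshold: (15−13)/(15−9) = 1/3.
13/17 > 1/3, so Dacia binds and δ* = 13/17.

Dacia; δ ≥ 13/17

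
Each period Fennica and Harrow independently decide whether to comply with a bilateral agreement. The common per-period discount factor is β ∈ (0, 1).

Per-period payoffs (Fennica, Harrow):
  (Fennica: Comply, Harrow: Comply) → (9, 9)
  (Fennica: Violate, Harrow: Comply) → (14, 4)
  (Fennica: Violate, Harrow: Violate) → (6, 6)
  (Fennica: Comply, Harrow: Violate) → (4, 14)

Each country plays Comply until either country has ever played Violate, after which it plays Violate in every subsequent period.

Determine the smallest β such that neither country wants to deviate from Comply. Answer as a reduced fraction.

Under grim trigger the critical discount factor is (T−C)/(T−P) with T = 14, C = 9, P = 6.
β* = (14−9)/(14−6) = 5/8.

5/8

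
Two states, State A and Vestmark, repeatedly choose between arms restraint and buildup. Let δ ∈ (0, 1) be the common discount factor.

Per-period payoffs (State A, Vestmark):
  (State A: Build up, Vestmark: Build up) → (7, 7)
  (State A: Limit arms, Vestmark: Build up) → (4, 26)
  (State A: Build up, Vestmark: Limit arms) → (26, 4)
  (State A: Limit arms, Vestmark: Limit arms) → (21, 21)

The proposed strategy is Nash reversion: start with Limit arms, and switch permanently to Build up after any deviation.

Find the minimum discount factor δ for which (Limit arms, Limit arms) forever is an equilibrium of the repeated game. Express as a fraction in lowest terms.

Under grim trigger the critical discount factor is (T−C)/(T−P) with T = 26, C = 21, P = 7.
δ* = (26−21)/(26−7) = 5/19.

5/19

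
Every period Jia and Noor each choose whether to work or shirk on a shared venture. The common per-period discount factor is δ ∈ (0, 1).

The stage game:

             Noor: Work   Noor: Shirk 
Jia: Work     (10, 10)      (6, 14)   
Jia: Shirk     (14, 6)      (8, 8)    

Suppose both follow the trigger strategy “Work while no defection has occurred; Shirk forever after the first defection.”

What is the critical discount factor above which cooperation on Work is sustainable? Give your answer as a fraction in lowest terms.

2/3

One-period gain from deviating is 14 − 10 = 4. The loss is 10 − 8 = 2 in every subsequent period, with present value 2·δ/(1−δ).
Deviation is unprofitable when 2·δ/(1−δ) ≥ 4, i.e. δ/(1−δ) ≥ 2.
Equivalently δ ≥ 4/(4+2) = 2/3.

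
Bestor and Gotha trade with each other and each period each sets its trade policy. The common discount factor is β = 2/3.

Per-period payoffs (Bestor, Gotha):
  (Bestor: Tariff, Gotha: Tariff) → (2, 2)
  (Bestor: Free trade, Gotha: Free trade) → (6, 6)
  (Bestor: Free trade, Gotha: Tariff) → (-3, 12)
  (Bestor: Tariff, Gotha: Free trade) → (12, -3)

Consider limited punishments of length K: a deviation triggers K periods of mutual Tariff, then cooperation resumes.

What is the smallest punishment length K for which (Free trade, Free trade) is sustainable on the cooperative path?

4

Need Σ_{k=1}^{K} β^k ≥ (12−6)/(6−2) = 1.5000 at β = 2/3.
At K = 3 the sum is 1.4074 < 1.5000; at K = 4 it is 1.6049 ≥ 1.5000.
So the minimum punishment length is K = 4.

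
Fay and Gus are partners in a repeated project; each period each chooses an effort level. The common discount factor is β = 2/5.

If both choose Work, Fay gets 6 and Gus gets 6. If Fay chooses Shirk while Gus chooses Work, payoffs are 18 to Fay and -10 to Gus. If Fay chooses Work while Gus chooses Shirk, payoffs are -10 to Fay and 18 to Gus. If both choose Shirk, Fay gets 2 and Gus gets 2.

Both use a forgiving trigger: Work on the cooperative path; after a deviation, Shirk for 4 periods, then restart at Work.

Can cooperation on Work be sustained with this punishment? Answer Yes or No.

No

Comparing payoff streams over the 5 periods until play realigns: cooperate → 6(1+β+…+β^4); deviate → 18 + 2(β+…+β^4).
Cooperation is sustained iff (6−2)(β+…+β^4) ≥ 18−6.
β+…+β^4 = 2/5·(1−(2/5)^4)/(1−2/5) = 0.6496, and (18−6)/(6−2) = 3.0000.
0.6496 < 3.0000, so cooperation is not sustainable.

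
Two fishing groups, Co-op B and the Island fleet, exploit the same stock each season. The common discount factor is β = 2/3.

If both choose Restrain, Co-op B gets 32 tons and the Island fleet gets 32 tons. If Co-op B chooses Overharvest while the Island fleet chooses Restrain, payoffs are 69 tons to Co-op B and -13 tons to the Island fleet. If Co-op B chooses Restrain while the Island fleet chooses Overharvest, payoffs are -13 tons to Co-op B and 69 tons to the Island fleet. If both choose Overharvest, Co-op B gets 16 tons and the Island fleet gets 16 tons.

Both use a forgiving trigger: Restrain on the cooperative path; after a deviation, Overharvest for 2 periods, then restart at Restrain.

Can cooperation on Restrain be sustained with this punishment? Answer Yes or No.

No

A one-shot deviation gives 69 now, then 16 for 2 periods, then back to 32.
Gain from deviating: (69−32) today; loss: (32−16) in each of the next 2 periods.
No-deviation condition: (32−16)(β+…+β^2) ≥ 69−32, i.e. β+…+β^2 ≥ 37/16.
At β = 2/3: β+…+β^2 = 1.1111 < 2.3125.
So cooperation is not sustainable.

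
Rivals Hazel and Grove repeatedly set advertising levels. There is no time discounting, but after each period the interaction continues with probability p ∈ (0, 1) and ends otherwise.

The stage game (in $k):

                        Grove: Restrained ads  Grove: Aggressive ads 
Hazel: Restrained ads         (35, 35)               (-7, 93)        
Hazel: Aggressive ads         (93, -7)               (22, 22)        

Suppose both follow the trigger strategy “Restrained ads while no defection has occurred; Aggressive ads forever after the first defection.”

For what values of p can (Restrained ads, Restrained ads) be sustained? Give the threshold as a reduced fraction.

58/71

With no time discounting, the continuation probability p plays the role of the discount factor.
Grim-trigger IC: 35/(1−p) ≥ 93 + 22p/(1−p) ⇒ p ≥ (93−35)/(93−22) = 58/71.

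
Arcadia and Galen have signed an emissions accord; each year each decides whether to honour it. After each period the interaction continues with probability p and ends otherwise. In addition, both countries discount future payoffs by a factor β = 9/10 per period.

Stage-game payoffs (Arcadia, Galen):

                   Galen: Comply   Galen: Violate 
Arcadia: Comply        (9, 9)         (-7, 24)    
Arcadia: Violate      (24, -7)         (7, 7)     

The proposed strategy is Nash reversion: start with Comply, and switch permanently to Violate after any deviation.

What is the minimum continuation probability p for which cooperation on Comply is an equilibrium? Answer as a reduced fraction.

50/51

With continuation probability p and discount β, the effective per-period discount factor is βp.
Grim-trigger IC: βp ≥ (24−9)/(24−7) = 15/17.
So p ≥ (15/17)/(9/10) = 50/51.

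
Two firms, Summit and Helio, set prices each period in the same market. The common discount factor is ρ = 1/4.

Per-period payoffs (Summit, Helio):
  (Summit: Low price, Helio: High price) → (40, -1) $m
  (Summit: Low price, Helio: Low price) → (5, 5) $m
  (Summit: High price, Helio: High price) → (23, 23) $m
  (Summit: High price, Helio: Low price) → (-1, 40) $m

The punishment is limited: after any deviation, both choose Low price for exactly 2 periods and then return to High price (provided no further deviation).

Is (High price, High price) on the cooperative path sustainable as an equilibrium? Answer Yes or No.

IC: ρ+…+ρ^2 ≥ (40−23)/(23−5) = 17/18.
At ρ = 1/4: partial sum = 0.3125 < 0.9444. Cooperation not sustainable.

No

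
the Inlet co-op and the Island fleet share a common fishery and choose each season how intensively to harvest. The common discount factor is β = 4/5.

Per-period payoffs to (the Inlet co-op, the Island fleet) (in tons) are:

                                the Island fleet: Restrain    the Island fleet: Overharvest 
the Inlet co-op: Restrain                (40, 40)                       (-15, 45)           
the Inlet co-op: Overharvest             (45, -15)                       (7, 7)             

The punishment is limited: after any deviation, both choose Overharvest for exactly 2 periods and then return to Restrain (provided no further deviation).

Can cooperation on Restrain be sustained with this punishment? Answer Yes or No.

Yes

IC: β+…+β^2 ≥ (45−40)/(40−7) = 5/33.
At β = 4/5: partial sum = 1.4400 ≥ 0.1515. Cooperation sustainable.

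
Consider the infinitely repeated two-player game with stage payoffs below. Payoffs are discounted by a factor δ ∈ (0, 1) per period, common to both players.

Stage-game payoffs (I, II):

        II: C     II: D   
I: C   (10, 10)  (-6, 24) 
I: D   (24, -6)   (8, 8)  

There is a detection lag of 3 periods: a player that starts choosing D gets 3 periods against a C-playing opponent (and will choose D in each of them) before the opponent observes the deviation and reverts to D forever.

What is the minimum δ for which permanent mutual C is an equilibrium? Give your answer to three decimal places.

A deviator earns 24 for 3 periods, then 8 forever; cooperating earns 10 forever. Multiplying the IC by (1−δ):
10 ≥ 24(1−δ^3) + 8δ^3, so 16·δ^3 ≥ 14 and δ^3 ≥ 7/8.
δ ≥ (7/8)^(1/3) ≈ 0.956.

0.956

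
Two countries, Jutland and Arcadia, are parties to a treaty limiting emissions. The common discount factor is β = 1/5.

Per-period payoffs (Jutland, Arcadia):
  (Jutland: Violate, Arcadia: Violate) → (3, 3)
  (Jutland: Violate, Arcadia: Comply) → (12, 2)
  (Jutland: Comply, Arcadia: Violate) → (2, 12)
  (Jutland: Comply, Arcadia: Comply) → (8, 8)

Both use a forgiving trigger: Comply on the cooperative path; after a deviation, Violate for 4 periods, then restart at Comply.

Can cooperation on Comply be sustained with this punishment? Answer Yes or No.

Comparing payoff streams over the 5 periods until play realigns: cooperate → 8(1+β+…+β^4); deviate → 12 + 3(β+…+β^4).
Cooperation is sustained iff (8−3)(β+…+β^4) ≥ 12−8.
β+…+β^4 = 1/5·(1−(1/5)^4)/(1−1/5) = 0.2496, and (12−8)/(8−3) = 0.8000.
0.2496 < 0.8000, so cooperation is not sustainable.

No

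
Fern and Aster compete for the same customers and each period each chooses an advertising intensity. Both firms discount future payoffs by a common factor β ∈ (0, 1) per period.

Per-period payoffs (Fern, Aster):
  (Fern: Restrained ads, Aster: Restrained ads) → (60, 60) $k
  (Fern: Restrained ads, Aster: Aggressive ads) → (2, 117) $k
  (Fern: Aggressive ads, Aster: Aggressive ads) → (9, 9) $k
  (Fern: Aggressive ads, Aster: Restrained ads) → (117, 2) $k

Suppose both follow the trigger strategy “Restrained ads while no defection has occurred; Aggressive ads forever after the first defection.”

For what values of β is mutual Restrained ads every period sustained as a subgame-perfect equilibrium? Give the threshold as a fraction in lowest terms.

Under grim trigger the critical discount factor is (T−C)/(T−P) with T = 117, C = 60, P = 9.
β* = (117−60)/(117−9) = 57/108 = 19/36.

19/36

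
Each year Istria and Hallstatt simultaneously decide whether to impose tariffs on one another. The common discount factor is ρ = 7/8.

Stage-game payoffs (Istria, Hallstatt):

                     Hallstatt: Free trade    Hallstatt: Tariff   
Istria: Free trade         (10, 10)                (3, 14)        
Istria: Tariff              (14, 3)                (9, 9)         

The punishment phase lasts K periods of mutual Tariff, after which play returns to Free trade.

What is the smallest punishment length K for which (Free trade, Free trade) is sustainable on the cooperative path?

Need Σ_{k=1}^{K} ρ^k ≥ (14−10)/(10−9) = 4.0000 at ρ = 7/8.
At K = 6 the sum is 3.8584 < 4.0000; at K = 7 it is 4.2511 ≥ 4.0000.
So the minimum punishment length is K = 7.

7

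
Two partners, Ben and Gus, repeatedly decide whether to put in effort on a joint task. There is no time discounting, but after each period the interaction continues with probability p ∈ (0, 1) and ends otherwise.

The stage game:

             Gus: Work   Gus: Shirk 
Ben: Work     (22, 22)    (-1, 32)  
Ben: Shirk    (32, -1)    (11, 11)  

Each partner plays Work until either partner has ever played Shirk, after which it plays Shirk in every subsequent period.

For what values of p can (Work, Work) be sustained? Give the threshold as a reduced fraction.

Expected cooperation value is 22 + p·22 + p²·22 + … = 22/(1−p); deviation gives 32 + p·11/(1−p).
22 ≥ 32(1−p) + 11p ⇒ 21p ≥ 10 ⇒ p ≥ 10/21.

10/21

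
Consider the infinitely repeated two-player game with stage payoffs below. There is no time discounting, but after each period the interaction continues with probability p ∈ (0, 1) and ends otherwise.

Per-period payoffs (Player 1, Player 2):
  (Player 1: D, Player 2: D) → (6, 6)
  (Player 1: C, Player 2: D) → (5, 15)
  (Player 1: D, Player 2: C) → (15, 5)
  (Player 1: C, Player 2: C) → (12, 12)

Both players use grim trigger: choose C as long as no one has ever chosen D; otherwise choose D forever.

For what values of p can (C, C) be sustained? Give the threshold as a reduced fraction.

1/3

With no time discounting, the continuation probability p plays the role of the discount factor.
Grim-trigger IC: 12/(1−p) ≥ 15 + 6p/(1−p) ⇒ p ≥ (15−12)/(15−6) = 1/3.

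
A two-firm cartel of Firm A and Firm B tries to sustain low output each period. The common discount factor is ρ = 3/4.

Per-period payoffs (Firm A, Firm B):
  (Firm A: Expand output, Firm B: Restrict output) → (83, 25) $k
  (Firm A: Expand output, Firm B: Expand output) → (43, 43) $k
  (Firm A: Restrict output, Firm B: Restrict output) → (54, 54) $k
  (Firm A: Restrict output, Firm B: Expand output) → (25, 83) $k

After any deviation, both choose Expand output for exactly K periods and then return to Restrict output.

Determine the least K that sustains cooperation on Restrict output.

8

IC: ρ(1−ρ^K)/(1−ρ) ≥ (83−54)/(54−43) = 29/11.
With ρ = 3/4: need 1 − ρ^K ≥ 29/11·(1−3/4)/(3/4), i.e. ρ^K ≤ 0.1212.
Since (3/4)^7 = 0.1335 and (3/4)^8 = 0.1001, the smallest such K is 8.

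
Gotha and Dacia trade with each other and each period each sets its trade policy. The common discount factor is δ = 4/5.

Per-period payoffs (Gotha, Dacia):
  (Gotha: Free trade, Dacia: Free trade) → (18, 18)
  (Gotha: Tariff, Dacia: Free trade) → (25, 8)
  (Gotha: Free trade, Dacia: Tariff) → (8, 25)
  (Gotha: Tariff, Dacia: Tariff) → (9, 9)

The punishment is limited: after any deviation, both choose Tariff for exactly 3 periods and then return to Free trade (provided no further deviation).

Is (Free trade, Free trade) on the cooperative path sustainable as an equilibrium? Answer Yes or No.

IC: δ+…+δ^3 ≥ (25−18)/(18−9) = 7/9.
At δ = 4/5: partial sum = 1.9520 ≥ 0.7778. Cooperation sustainable.

Yes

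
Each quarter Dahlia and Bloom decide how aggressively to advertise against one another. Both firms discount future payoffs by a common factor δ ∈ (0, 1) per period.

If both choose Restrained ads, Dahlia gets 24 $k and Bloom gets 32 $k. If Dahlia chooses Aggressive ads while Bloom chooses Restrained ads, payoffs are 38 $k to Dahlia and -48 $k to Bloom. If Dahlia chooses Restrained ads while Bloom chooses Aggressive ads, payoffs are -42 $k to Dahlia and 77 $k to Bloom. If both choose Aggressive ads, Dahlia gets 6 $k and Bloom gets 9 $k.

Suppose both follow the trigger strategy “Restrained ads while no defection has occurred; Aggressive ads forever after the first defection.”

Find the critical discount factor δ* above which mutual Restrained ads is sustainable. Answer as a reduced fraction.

45/68

For Dahlia: deviation gain 38−24 = 14, per-period punishment loss 24−6 = 18. IC gives δ ≥ 14/32 = 7/16.
For Bloom: gain 45, loss 23 per period, so δ ≥ 45/68.
The tighter constraint is Bloom's, so cooperation needs δ ≥ 45/68.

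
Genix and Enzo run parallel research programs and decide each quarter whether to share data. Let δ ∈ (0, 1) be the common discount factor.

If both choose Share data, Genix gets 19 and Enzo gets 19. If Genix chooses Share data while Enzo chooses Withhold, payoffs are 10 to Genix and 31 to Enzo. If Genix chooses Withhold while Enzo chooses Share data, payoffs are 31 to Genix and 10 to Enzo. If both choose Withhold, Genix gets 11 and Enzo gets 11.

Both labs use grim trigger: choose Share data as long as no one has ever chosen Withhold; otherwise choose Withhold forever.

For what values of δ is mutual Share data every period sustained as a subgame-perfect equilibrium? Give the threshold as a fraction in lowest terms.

Under grim trigger the critical discount factor is (T−C)/(T−P) with T = 31, C = 19, P = 11.
δ* = (31−19)/(31−11) = 12/20 = 3/5.

3/5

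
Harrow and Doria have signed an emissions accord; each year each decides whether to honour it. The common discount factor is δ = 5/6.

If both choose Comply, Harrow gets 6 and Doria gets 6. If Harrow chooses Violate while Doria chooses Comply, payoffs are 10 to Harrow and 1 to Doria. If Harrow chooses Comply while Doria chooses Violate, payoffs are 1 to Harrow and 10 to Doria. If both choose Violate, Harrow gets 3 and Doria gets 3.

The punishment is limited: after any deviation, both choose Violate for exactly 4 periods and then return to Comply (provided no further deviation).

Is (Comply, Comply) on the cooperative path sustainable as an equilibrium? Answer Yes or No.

A one-shot deviation gives 10 now, then 3 for 4 periods, then back to 6.
Gain from deviating: (10−6) today; loss: (6−3) in each of the next 4 periods.
No-deviation condition: (6−3)(δ+…+δ^4) ≥ 10−6, i.e. δ+…+δ^4 ≥ 4/3.
At δ = 5/6: δ+…+δ^4 = 2.5887 ≥ 1.3333.
So cooperation is sustainable.

Yes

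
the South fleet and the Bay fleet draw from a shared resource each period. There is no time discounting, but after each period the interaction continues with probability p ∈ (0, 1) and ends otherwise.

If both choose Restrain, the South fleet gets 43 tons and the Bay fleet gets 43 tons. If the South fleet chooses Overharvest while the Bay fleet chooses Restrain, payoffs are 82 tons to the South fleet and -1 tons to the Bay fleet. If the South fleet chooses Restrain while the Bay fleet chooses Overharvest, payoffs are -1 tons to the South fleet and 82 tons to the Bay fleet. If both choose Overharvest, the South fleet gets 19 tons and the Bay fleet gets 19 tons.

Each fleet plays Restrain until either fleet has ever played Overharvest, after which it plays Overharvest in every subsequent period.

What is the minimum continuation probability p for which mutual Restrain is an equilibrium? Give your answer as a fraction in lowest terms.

With no time discounting, the continuation probability p plays the role of the discount factor.
Grim-trigger IC: 43/(1−p) ≥ 82 + 19p/(1−p) ⇒ p ≥ (82−43)/(82−19) = 13/21.

13/21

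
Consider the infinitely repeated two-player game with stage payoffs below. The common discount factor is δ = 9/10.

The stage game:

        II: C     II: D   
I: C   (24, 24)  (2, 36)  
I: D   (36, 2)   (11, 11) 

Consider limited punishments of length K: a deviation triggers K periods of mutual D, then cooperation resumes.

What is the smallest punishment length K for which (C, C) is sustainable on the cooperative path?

Need Σ_{k=1}^{K} δ^k ≥ (36−24)/(24−11) = 0.9231 at δ = 9/10.
At K = 1 the sum is 0.9000 < 0.9231; at K = 2 it is 1.7100 ≥ 0.9231.
So the minimum punishment length is K = 2.

2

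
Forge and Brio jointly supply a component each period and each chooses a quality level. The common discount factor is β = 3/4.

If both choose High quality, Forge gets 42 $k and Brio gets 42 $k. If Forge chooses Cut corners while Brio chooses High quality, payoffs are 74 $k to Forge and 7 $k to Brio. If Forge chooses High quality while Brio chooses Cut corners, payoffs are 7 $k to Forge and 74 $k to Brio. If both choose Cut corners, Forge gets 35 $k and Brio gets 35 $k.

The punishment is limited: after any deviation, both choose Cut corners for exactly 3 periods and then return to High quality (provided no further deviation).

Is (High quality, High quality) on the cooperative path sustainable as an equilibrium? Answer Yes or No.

No

A one-shot deviation gives 74 now, then 35 for 3 periods, then back to 42.
Gain from deviating: (74−42) today; loss: (42−35) in each of the next 3 periods.
No-deviation condition: (42−35)(β+…+β^3) ≥ 74−42, i.e. β+…+β^3 ≥ 32/7.
At β = 3/4: β+…+β^3 = 1.7344 < 4.5714.
So cooperation is not sustainable.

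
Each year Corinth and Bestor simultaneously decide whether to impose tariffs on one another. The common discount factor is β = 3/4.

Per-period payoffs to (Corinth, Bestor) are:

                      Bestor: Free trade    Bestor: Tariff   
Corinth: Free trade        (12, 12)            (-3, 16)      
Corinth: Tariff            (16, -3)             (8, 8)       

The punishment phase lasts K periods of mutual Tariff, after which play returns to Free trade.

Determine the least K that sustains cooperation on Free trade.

No profitable deviation requires (12−8)(β+…+β^K) ≥ 16−12, i.e. β+…+β^K ≥ 1 ≈ 1.0000.
With β = 3/4, the partial sums are K=1: 0.7500, K=2: 1.3125.
K = 2 is the first length at which the sum reaches 1.0000.

2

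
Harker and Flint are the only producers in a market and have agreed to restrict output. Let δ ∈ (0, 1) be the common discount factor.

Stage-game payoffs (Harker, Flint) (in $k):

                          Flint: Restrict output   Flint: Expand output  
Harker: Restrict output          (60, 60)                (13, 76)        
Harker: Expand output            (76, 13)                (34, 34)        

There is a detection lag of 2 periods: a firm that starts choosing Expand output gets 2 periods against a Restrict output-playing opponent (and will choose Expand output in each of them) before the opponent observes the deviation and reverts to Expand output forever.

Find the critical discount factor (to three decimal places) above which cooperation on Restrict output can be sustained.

0.617

The best deviation is to choose Expand output for all 2 undetected periods, earning 76 each, then 34 forever once detected.
Deviation value: 76(1−δ^2)/(1−δ) + 34δ^2/(1−δ); cooperation value: 60/(1−δ).
IC: 60 ≥ 76(1−δ^2) + 34δ^2 = 76 − 42δ^2.
So δ^2 ≥ 16/42 = 8/21, giving δ ≥ (8/21)^(1/2) ≈ 0.617.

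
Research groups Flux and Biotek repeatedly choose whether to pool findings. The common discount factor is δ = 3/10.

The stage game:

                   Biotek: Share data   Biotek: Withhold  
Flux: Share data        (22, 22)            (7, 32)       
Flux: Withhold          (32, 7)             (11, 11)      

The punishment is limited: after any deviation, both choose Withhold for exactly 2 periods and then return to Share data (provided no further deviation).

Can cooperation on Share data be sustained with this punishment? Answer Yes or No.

No

Comparing payoff streams over the 3 periods until play realigns: cooperate → 22(1+δ+…+δ^2); deviate → 32 + 11(δ+…+δ^2).
Cooperation is sustained iff (22−11)(δ+…+δ^2) ≥ 32−22.
δ+…+δ^2 = 3/10·(1−(3/10)^2)/(1−3/10) = 0.3900, and (32−22)/(22−11) = 0.9091.
0.3900 < 0.9091, so cooperation is not sustainable.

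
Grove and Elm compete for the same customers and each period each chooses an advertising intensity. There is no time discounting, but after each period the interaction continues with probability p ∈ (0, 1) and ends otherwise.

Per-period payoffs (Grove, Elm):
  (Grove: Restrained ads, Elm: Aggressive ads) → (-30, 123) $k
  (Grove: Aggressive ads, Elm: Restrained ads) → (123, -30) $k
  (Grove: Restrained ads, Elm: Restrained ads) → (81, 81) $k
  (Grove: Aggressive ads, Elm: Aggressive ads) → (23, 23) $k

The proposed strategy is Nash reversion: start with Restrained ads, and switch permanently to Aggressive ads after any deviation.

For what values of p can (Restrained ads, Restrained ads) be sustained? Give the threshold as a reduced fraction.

21/50

With no time discounting, the continuation probability p plays the role of the discount factor.
Grim-trigger IC: 81/(1−p) ≥ 123 + 23p/(1−p) ⇒ p ≥ (123−81)/(123−23) = 21/50.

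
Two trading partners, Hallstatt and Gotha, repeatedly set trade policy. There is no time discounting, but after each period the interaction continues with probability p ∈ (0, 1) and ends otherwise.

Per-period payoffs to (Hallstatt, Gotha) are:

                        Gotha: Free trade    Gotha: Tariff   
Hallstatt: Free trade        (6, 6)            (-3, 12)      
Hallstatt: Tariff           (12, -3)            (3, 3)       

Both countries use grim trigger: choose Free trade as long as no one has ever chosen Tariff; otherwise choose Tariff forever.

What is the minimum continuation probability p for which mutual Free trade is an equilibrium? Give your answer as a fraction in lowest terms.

Expected cooperation value is 6 + p·6 + p²·6 + … = 6/(1−p); deviation gives 12 + p·3/(1−p).
6 ≥ 12(1−p) + 3p ⇒ 9p ≥ 6 ⇒ p ≥ 6/9 = 2/3.

2/3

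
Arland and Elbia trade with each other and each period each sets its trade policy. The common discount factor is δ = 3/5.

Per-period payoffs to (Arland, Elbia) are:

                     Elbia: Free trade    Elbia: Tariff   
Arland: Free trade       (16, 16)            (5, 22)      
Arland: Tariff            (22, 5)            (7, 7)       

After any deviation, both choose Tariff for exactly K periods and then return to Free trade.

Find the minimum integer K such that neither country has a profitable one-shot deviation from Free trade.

No profitable deviation requires (16−7)(δ+…+δ^K) ≥ 22−16, i.e. δ+…+δ^K ≥ 2/3 ≈ 0.6667.
With δ = 3/5, the partial sums are K=1: 0.6000, K=2: 0.9600.
K = 2 is the first length at which the sum reaches 0.6667.

2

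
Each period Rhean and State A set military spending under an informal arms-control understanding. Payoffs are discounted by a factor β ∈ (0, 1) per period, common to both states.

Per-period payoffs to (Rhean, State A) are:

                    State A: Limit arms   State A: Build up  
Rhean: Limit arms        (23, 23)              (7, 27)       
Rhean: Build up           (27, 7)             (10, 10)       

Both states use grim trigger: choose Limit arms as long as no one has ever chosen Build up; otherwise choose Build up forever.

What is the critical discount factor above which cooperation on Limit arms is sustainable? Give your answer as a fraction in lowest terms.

One-period gain from deviating is 27 − 23 = 4. The loss is 23 − 10 = 13 in every subsequent period, with present value 13·β/(1−β).
Deviation is unprofitable when 13·β/(1−β) ≥ 4, i.e. β/(1−β) ≥ 4/13.
Equivalently β ≥ 4/(4+13) = 4/17.

4/17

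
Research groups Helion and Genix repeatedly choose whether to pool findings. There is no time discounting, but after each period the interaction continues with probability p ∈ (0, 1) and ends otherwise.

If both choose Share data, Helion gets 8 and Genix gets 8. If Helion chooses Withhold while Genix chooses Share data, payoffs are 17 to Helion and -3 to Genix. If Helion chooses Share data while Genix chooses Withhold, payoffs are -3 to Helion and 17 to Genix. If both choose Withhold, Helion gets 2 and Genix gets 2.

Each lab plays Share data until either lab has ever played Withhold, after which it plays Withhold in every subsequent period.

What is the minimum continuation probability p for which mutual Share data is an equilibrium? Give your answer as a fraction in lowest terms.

Expected cooperation value is 8 + p·8 + p²·8 + … = 8/(1−p); deviation gives 17 + p·2/(1−p).
8 ≥ 17(1−p) + 2p ⇒ 15p ≥ 9 ⇒ p ≥ 9/15 = 3/5.

3/5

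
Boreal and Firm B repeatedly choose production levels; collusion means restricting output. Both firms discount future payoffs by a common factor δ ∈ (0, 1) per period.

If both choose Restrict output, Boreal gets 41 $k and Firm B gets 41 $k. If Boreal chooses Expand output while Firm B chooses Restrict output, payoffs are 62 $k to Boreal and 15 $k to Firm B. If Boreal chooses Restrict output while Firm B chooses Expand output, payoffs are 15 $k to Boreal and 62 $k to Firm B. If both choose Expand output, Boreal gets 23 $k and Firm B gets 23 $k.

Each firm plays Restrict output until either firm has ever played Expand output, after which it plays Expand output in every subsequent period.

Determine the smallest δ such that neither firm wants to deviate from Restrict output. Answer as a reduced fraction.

41/(1−δ) ≥ 62 + 23δ/(1−δ)
41 ≥ 62 − 39δ
δ ≥ 21/39 = 7/13.

7/13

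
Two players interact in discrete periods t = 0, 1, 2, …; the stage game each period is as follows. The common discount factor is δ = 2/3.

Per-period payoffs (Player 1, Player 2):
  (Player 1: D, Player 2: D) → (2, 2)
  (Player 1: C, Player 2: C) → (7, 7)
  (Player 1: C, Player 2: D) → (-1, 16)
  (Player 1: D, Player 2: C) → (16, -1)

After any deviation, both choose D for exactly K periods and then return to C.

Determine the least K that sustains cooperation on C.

6

No profitable deviation requires (7−2)(δ+…+δ^K) ≥ 16−7, i.e. δ+…+δ^K ≥ 9/5 ≈ 1.8000.
With δ = 2/3, the partial sums are K=1: 0.6667, K=2: 1.1111, K=3: 1.4074, K=4: 1.6049, K=5: 1.7366, K=6: 1.8244.
K = 6 is the first length at which the sum reaches 1.8000.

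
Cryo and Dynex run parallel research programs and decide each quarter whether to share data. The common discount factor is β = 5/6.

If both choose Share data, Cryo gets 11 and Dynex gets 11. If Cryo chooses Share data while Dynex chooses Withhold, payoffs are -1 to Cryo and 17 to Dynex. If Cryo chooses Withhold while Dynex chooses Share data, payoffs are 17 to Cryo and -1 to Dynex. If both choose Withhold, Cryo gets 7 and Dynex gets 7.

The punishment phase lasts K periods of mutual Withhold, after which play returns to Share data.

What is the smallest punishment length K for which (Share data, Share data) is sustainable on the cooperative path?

Need Σ_{k=1}^{K} β^k ≥ (17−11)/(11−7) = 1.5000 at β = 5/6.
At K = 1 the sum is 0.8333 < 1.5000; at K = 2 it is 1.5278 ≥ 1.5000.
So the minimum punishment length is K = 2.

2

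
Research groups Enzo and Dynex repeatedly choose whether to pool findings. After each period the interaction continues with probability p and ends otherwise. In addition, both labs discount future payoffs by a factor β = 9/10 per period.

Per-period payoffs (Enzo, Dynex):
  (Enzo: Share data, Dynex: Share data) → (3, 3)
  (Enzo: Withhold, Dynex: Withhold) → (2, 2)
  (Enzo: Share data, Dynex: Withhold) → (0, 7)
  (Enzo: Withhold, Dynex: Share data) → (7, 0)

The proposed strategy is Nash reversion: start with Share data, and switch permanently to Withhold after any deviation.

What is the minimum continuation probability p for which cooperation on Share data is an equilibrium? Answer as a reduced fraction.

8/9

Expected continuation weight on next period's payoff is β·p = 9/10·p, which plays the role of the discount factor.
Cooperation requires 9/10·p ≥ (7−3)/(7−2) = 4/5, hence p ≥ 8/9.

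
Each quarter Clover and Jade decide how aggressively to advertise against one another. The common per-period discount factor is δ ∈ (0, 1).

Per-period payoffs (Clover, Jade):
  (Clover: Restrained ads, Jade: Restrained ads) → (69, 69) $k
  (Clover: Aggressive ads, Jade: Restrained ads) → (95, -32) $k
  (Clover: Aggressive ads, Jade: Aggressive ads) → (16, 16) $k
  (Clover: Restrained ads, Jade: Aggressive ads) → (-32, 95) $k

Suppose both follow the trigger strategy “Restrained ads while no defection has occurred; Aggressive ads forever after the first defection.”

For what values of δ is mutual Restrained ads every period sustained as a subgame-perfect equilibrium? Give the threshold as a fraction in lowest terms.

69/(1−δ) ≥ 95 + 16δ/(1−δ)
69 ≥ 95 − 79δ
δ ≥ 26/79.

26/79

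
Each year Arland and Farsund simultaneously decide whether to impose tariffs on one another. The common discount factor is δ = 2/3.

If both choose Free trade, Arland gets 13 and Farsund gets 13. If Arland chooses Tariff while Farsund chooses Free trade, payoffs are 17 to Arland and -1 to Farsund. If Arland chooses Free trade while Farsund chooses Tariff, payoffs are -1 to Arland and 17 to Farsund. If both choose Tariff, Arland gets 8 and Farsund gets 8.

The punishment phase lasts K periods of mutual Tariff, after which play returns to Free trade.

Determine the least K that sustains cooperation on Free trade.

2

IC: δ(1−δ^K)/(1−δ) ≥ (17−13)/(13−8) = 4/5.
With δ = 2/3: need 1 − δ^K ≥ 4/5·(1−2/3)/(2/3), i.e. δ^K ≤ 0.6000.
Since (2/3)^1 = 0.6667 and (2/3)^2 = 0.4444, the smallest such K is 2.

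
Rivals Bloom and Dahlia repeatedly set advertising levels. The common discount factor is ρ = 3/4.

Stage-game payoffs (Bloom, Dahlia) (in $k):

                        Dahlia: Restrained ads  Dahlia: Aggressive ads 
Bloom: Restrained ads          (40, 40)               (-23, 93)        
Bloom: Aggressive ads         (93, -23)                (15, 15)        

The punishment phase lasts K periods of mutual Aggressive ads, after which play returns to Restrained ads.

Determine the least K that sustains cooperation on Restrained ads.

Need Σ_{k=1}^{K} ρ^k ≥ (93−40)/(40−15) = 2.1200 at ρ = 3/4.
At K = 4 the sum is 2.0508 < 2.1200; at K = 5 it is 2.2881 ≥ 2.1200.
So the minimum punishment length is K = 5.

5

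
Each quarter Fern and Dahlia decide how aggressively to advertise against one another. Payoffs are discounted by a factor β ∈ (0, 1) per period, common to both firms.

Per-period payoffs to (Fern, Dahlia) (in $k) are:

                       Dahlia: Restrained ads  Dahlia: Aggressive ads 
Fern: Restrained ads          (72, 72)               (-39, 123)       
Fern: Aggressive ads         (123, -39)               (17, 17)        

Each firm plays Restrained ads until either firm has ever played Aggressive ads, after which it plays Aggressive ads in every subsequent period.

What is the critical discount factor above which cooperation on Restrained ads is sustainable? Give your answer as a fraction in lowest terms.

72/(1−β) ≥ 123 + 17β/(1−β)
72 ≥ 123 − 106β
β ≥ 51/106.

51/106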